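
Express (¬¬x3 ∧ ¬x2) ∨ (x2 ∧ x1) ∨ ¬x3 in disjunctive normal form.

(¬¬x3 ∧ ¬x2) ∨ (x2 ∧ x1) ∨ ¬x3
⇔ (x3 ∧ ¬x2) ∨ (x2 ∧ x1) ∨ ¬x3   [double negation]

(x3 ∧ ¬x2) ∨ (x2 ∧ x1) ∨ ¬x3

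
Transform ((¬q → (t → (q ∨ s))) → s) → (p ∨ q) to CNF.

((¬q → (t → (q ∨ s))) → s) → (p ∨ q)
≡ ¬((¬q → (t → (q ∨ s))) → s) ∨ p ∨ q   [eliminate →]
≡ ¬(¬(¬q → (t → (q ∨ s))) ∨ s) ∨ p ∨ q   [eliminate →]
≡ ¬(¬(¬¬q ∨ (t → (q ∨ s))) ∨ s) ∨ p ∨ q   [eliminate →]
≡ ¬(¬(¬¬q ∨ ¬t ∨ q ∨ s) ∨ s) ∨ p ∨ q   [eliminate →]
≡ (¬¬(¬¬q ∨ ¬t ∨ q ∨ s) ∧ ¬s) ∨ p ∨ q   [De Morgan]
≡ ((¬¬q ∨ ¬t ∨ q ∨ s) ∧ ¬s) ∨ p ∨ q   [double negation]
≡ ((q ∨ ¬t ∨ q ∨ s) ∧ ¬s) ∨ p ∨ q   [double negation]
≡ (q ∨ ¬t ∨ q ∨ s ∨ p ∨ q) ∧ (¬s ∨ p ∨ q)   [distribute ∨ over ∧]
≡ (q ∨ ¬t ∨ s ∨ p) ∧ (¬s ∨ p ∨ q)   [simplify]

(q ∨ ¬t ∨ s ∨ p) ∧ (¬s ∨ p ∨ q)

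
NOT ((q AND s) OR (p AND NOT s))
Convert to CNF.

(NOT q OR NOT s) AND (NOT p OR s)

NOT ((q AND s) OR (p AND NOT s))
≡ NOT (q AND s) AND NOT (p AND NOT s)   [De Morgan]
≡ (NOT q OR NOT s) AND NOT (p AND NOT s)   [De Morgan]
≡ (NOT q OR NOT s) AND (NOT p OR NOT NOT s)   [De Morgan]
≡ (NOT q OR NOT s) AND (NOT p OR s)   [double negation]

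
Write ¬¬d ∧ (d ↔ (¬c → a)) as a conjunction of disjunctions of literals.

d ∧ (¬d ∨ c ∨ a)

¬¬d ∧ (d ↔ (¬c → a))
⇔ ¬¬d ∧ (d → (¬c → a)) ∧ ((¬c → a) → d)   — eliminate ↔
⇔ ¬¬d ∧ (¬d ∨ (¬c → a)) ∧ ((¬c → a) → d)   — eliminate →
⇔ ¬¬d ∧ (¬d ∨ ¬¬c ∨ a) ∧ ((¬c → a) → d)   — eliminate →
⇔ ¬¬d ∧ (¬d ∨ ¬¬c ∨ a) ∧ (¬(¬c → a) ∨ d)   — eliminate →
⇔ ¬¬d ∧ (¬d ∨ ¬¬c ∨ a) ∧ (¬(¬¬c ∨ a) ∨ d)   — eliminate →
⇔ d ∧ (¬d ∨ ¬¬c ∨ a) ∧ (¬(¬¬c ∨ a) ∨ d)   — double negation
⇔ d ∧ (¬d ∨ c ∨ a) ∧ (¬(¬¬c ∨ a) ∨ d)   — double negation
⇔ d ∧ (¬d ∨ c ∨ a) ∧ ((¬¬¬c ∧ ¬a) ∨ d)   — De Morgan
⇔ d ∧ (¬d ∨ c ∨ a) ∧ ((¬c ∧ ¬a) ∨ d)   — double negation
⇔ d ∧ (¬d ∨ c ∨ a) ∧ (¬c ∨ d) ∧ (¬a ∨ d)   — distribute ∨ over ∧
⇔ d ∧ (¬d ∨ c ∨ a)   — simplify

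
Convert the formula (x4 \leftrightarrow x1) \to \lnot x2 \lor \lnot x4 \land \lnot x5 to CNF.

(x4 \leftrightarrow x1) \to \lnot x2 \lor \lnot x4 \land \lnot x5
≡ \lnot (x4 \leftrightarrow x1) \lor \lnot x2 \lor \lnot x4 \land \lnot x5
≡ \lnot ((x4 \to x1) \land (x1 \to x4)) \lor \lnot x2 \lor \lnot x4 \land \lnot x5
≡ \lnot ((\lnot x4 \lor x1) \land (x1 \to x4)) \lor \lnot x2 \lor \lnot x4 \land \lnot x5
≡ \lnot ((\lnot x4 \lor x1) \land (\lnot x1 \lor x4)) \lor \lnot x2 \lor \lnot x4 \land \lnot x5
≡ \lnot (\lnot x4 \lor x1) \lor \lnot (\lnot x1 \lor x4) \lor \lnot x2 \lor \lnot x4 \land \lnot x5
≡ \lnot \lnot x4 \land \lnot x1 \lor \lnot (\lnot x1 \lor x4) \lor \lnot x2 \lor \lnot x4 \land \lnot x5
≡ x4 \land \lnot x1 \lor \lnot (\lnot x1 \lor x4) \lor \lnot x2 \lor \lnot x4 \land \lnot x5
≡ x4 \land \lnot x1 \lor \lnot \lnot x1 \land \lnot x4 \lor \lnot x2 \lor \lnot x4 \land \lnot x5
≡ x4 \land \lnot x1 \lor x1 \land \lnot x4 \lor \lnot x2 \lor \lnot x4 \land \lnot x5
≡ (x4 \lor x1 \lor \lnot x2 \lor \lnot x4) \land (x4 \lor x1 \lor \lnot x2 \lor \lnot x5) \land (x4 \lor \lnot x4 \lor \lnot x2 \lor \lnot x4) \land (x4 \lor \lnot x4 \lor \lnot x2 \lor \lnot x5) \land (\lnot x1 \lor x1 \lor \lnot x2 \lor \lnot x4) \land (\lnot x1 \lor x1 \lor \lnot x2 \lor \lnot x5) \land (\lnot x1 \lor \lnot x4 \lor \lnot x2 \lor \lnot x4) \land (\lnot x1 \lor \lnot x4 \lor \lnot x2 \lor \lnot x5)
≡ (x4 \lor x1 \lor \lnot x2 \lor \lnot x5) \land (\lnot x1 \lor \lnot x4 \lor \lnot x2)

(x4 \lor x1 \lor \lnot x2 \lor \lnot x5) \land (\lnot x1 \lor \lnot x4 \lor \lnot x2)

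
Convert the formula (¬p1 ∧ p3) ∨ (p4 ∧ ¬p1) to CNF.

(¬p1 ∧ p3) ∨ (p4 ∧ ¬p1)
= (¬p1 ∨ p4) ∧ (¬p1 ∨ ¬p1) ∧ (p3 ∨ p4) ∧ (p3 ∨ ¬p1)   (distribute ∨ over ∧)
= ¬p1 ∧ (p3 ∨ p4)   (simplify)

¬p1 ∧ (p3 ∨ p4)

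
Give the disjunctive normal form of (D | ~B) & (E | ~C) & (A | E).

(D & E) | (D & ~C & A) | (~B & E) | (~B & ~C & A)

(D | ~B) & (E | ~C) & (A | E)
⇔ (D & E & A) | (D & E & E) | (D & ~C & A) | (D & ~C & E) | (~B & E & A) | (~B & E & E) | (~B & ~C & A) | (~B & ~C & E)   (distribute & over |)
⇔ (D & E) | (D & ~C & A) | (~B & E) | (~B & ~C & A)   (simplify)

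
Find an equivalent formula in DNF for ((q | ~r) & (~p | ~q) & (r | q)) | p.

(q & ~p) | p

((q | ~r) & (~p | ~q) & (r | q)) | p
≡ (q & ~p & r) | (q & ~p & q) | (q & ~q & r) | (q & ~q & q) | (~r & ~p & r) | (~r & ~p & q) | (~r & ~q & r) | (~r & ~q & q) | p   [distribute & over |]
≡ (q & ~p) | p   [simplify]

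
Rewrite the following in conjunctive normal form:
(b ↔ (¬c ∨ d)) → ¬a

(b ∨ ¬c ∨ d ∨ ¬a) ∧ (c ∨ ¬b ∨ ¬a) ∧ (¬d ∨ ¬b ∨ ¬a)

(b ↔ (¬c ∨ d)) → ¬a
≡ ¬(b ↔ (¬c ∨ d)) ∨ ¬a   [eliminate →]
≡ ¬((b → (¬c ∨ d)) ∧ ((¬c ∨ d) → b)) ∨ ¬a   [eliminate ↔]
≡ ¬((¬b ∨ ¬c ∨ d) ∧ ((¬c ∨ d) → b)) ∨ ¬a   [eliminate →]
≡ ¬((¬b ∨ ¬c ∨ d) ∧ (¬(¬c ∨ d) ∨ b)) ∨ ¬a   [eliminate →]
≡ ¬(¬b ∨ ¬c ∨ d) ∨ ¬(¬(¬c ∨ d) ∨ b) ∨ ¬a   [De Morgan]
≡ (¬¬b ∧ ¬¬c ∧ ¬d) ∨ ¬(¬(¬c ∨ d) ∨ b) ∨ ¬a   [De Morgan]
≡ (b ∧ ¬¬c ∧ ¬d) ∨ ¬(¬(¬c ∨ d) ∨ b) ∨ ¬a   [double negation]
≡ (b ∧ c ∧ ¬d) ∨ ¬(¬(¬c ∨ d) ∨ b) ∨ ¬a   [double negation]
≡ (b ∧ c ∧ ¬d) ∨ (¬¬(¬c ∨ d) ∧ ¬b) ∨ ¬a   [De Morgan]
≡ (b ∧ c ∧ ¬d) ∨ ((¬c ∨ d) ∧ ¬b) ∨ ¬a   [double negation]
≡ (b ∨ ¬c ∨ d ∨ ¬a) ∧ (b ∨ ¬b ∨ ¬a) ∧ (c ∨ ¬c ∨ d ∨ ¬a) ∧ (c ∨ ¬b ∨ ¬a) ∧ (¬d ∨ ¬c ∨ d ∨ ¬a) ∧ (¬d ∨ ¬b ∨ ¬a)   [distribute ∨ over ∧]
≡ (b ∨ ¬c ∨ d ∨ ¬a) ∧ (c ∨ ¬b ∨ ¬a) ∧ (¬d ∨ ¬b ∨ ¬a)   [simplify]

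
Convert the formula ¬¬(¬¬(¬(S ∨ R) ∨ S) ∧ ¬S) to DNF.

¬S ∧ ¬R

¬¬(¬¬(¬(S ∨ R) ∨ S) ∧ ¬S)
≡ ¬¬(¬(S ∨ R) ∨ S) ∧ ¬S   (double negation)
≡ (¬(S ∨ R) ∨ S) ∧ ¬S   (double negation)
≡ ((¬S ∧ ¬R) ∨ S) ∧ ¬S   (De Morgan)
≡ (¬S ∧ ¬R ∧ ¬S) ∨ (S ∧ ¬S)   (distribute ∧ over ∨)
≡ ¬S ∧ ¬R   (simplify)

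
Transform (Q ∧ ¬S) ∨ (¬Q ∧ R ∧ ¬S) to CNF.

(Q ∧ ¬S) ∨ (¬Q ∧ R ∧ ¬S)
≡ (Q ∨ ¬Q) ∧ (Q ∨ R) ∧ (Q ∨ ¬S) ∧ (¬S ∨ ¬Q) ∧ (¬S ∨ R) ∧ (¬S ∨ ¬S)   [distribute ∨ over ∧]
≡ (Q ∨ R) ∧ ¬S   [simplify]

(Q ∨ R) ∧ ¬S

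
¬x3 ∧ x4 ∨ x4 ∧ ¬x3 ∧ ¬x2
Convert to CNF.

¬x3 ∧ x4 ∨ x4 ∧ ¬x3 ∧ ¬x2
⇔ (¬x3 ∨ x4) ∧ (¬x3 ∨ ¬x3) ∧ (¬x3 ∨ ¬x2) ∧ (x4 ∨ x4) ∧ (x4 ∨ ¬x3) ∧ (x4 ∨ ¬x2)
⇔ ¬x3 ∧ x4

¬x3 ∧ x4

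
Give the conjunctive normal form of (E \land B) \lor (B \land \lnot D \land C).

(E \lor \lnot D) \land (E \lor C) \land B

(E \land B) \lor (B \land \lnot D \land C)
⇔ (E \lor B) \land (E \lor \lnot D) \land (E \lor C) \land (B \lor B) \land (B \lor \lnot D) \land (B \lor C)   — distribute \lor over \land
⇔ (E \lor \lnot D) \land (E \lor C) \land B   — simplify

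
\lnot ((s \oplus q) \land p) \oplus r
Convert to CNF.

\lnot ((s \oplus q) \land p) \oplus r
= (\lnot ((s \oplus q) \land p) \lor r) \land \lnot (\lnot ((s \oplus q) \land p) \land r)   — expand \oplus
= (\lnot ((s \lor q) \land \lnot (s \land q) \land p) \lor r) \land \lnot (\lnot ((s \oplus q) \land p) \land r)   — expand \oplus
= (\lnot ((s \lor q) \land \lnot (s \land q) \land p) \lor r) \land \lnot (\lnot ((s \lor q) \land \lnot (s \land q) \land p) \land r)   — expand \oplus
= (\lnot (s \lor q) \lor \lnot \lnot (s \land q) \lor \lnot p \lor r) \land \lnot (\lnot ((s \lor q) \land \lnot (s \land q) \land p) \land r)   — De Morgan
= ((\lnot s \land \lnot q) \lor \lnot \lnot (s \land q) \lor \lnot p \lor r) \land \lnot (\lnot ((s \lor q) \land \lnot (s \land q) \land p) \land r)   — De Morgan
= ((\lnot s \land \lnot q) \lor (s \land q) \lor \lnot p \lor r) \land \lnot (\lnot ((s \lor q) \land \lnot (s \land q) \land p) \land r)   — double negation
= ((\lnot s \land \lnot q) \lor (s \land q) \lor \lnot p \lor r) \land (\lnot \lnot ((s \lor q) \land \lnot (s \land q) \land p) \lor \lnot r)   — De Morgan
= ((\lnot s \land \lnot q) \lor (s \land q) \lor \lnot p \lor r) \land (((s \lor q) \land \lnot (s \land q) \land p) \lor \lnot r)   — double negation
= ((\lnot s \land \lnot q) \lor (s \land q) \lor \lnot p \lor r) \land (((s \lor q) \land (\lnot s \lor \lnot q) \land p) \lor \lnot r)   — De Morgan
= (\lnot s \lor s \lor \lnot p \lor r) \land (\lnot s \lor q \lor \lnot p \lor r) \land (\lnot q \lor s \lor \lnot p \lor r) \land (\lnot q \lor q \lor \lnot p \lor r) \land (s \lor q \lor \lnot r) \land (\lnot s \lor \lnot q \lor \lnot r) \land (p \lor \lnot r)   — distribute \lor over \land
= (\lnot s \lor q \lor \lnot p \lor r) \land (\lnot q \lor s \lor \lnot p \lor r) \land (s \lor q \lor \lnot r) \land (\lnot s \lor \lnot q \lor \lnot r) \land (p \lor \lnot r)   — simplify

(\lnot s \lor q \lor \lnot p \lor r) \land (\lnot q \lor s \lor \lnot p \lor r) \land (s \lor q \lor \lnot r) \land (\lnot s \lor \lnot q \lor \lnot r) \land (p \lor \lnot r)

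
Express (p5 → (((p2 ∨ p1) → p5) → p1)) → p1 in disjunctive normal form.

(p5 ∧ ¬p1) ∨ p1

(p5 → (((p2 ∨ p1) → p5) → p1)) → p1
⇔ ¬(p5 → (((p2 ∨ p1) → p5) → p1)) ∨ p1   [eliminate →]
⇔ ¬(¬p5 ∨ (((p2 ∨ p1) → p5) → p1)) ∨ p1   [eliminate →]
⇔ ¬(¬p5 ∨ ¬((p2 ∨ p1) → p5) ∨ p1) ∨ p1   [eliminate →]
⇔ ¬(¬p5 ∨ ¬(¬(p2 ∨ p1) ∨ p5) ∨ p1) ∨ p1   [eliminate →]
⇔ (¬¬p5 ∧ ¬¬(¬(p2 ∨ p1) ∨ p5) ∧ ¬p1) ∨ p1   [De Morgan]
⇔ (p5 ∧ ¬¬(¬(p2 ∨ p1) ∨ p5) ∧ ¬p1) ∨ p1   [double negation]
⇔ (p5 ∧ (¬(p2 ∨ p1) ∨ p5) ∧ ¬p1) ∨ p1   [double negation]
⇔ (p5 ∧ ((¬p2 ∧ ¬p1) ∨ p5) ∧ ¬p1) ∨ p1   [De Morgan]
⇔ (p5 ∧ ¬p2 ∧ ¬p1 ∧ ¬p1) ∨ (p5 ∧ p5 ∧ ¬p1) ∨ p1   [distribute ∧ over ∨]
⇔ (p5 ∧ ¬p1) ∨ p1   [simplify]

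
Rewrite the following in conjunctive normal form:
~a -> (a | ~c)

~a -> (a | ~c)
≡ ~~a | a | ~c   — eliminate ->
≡ a | a | ~c   — double negation
≡ a | ~c   — simplify

a | ~c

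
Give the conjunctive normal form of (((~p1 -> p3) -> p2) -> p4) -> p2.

(((~p1 -> p3) -> p2) -> p4) -> p2
⇔ ~(((~p1 -> p3) -> p2) -> p4) | p2
⇔ ~(~((~p1 -> p3) -> p2) | p4) | p2
⇔ ~(~(~(~p1 -> p3) | p2) | p4) | p2
⇔ ~(~(~(~~p1 | p3) | p2) | p4) | p2
⇔ (~~(~(~~p1 | p3) | p2) & ~p4) | p2
⇔ ((~(~~p1 | p3) | p2) & ~p4) | p2
⇔ (((~~~p1 & ~p3) | p2) & ~p4) | p2
⇔ (((~p1 & ~p3) | p2) & ~p4) | p2
⇔ (~p1 | p2 | p2) & (~p3 | p2 | p2) & (~p4 | p2)
⇔ (~p1 | p2) & (~p3 | p2) & (~p4 | p2)

(~p1 | p2) & (~p3 | p2) & (~p4 | p2)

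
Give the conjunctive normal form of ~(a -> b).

a & ~b

~(a -> b)
≡ ~(~a | b)   (eliminate ->)
≡ ~~a & ~b   (De Morgan)
≡ a & ~b   (double negation)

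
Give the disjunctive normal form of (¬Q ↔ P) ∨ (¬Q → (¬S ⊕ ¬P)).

(P ∧ ¬Q) ∨ Q ∨ (¬S ∧ P) ∨ (S ∧ ¬P)

(¬Q ↔ P) ∨ (¬Q → (¬S ⊕ ¬P))
⇔ ((¬Q → P) ∧ (P → ¬Q)) ∨ (¬Q → (¬S ⊕ ¬P))   (eliminate ↔)
⇔ ((¬¬Q ∨ P) ∧ (P → ¬Q)) ∨ (¬Q → (¬S ⊕ ¬P))   (eliminate →)
⇔ ((¬¬Q ∨ P) ∧ (¬P ∨ ¬Q)) ∨ (¬Q → (¬S ⊕ ¬P))   (eliminate →)
⇔ ((¬¬Q ∨ P) ∧ (¬P ∨ ¬Q)) ∨ ¬¬Q ∨ (¬S ⊕ ¬P)   (eliminate →)
⇔ ((¬¬Q ∨ P) ∧ (¬P ∨ ¬Q)) ∨ ¬¬Q ∨ (¬S ∧ ¬¬P) ∨ (¬¬S ∧ ¬P)   (expand ⊕)
⇔ ((Q ∨ P) ∧ (¬P ∨ ¬Q)) ∨ ¬¬Q ∨ (¬S ∧ ¬¬P) ∨ (¬¬S ∧ ¬P)   (double negation)
⇔ ((Q ∨ P) ∧ (¬P ∨ ¬Q)) ∨ Q ∨ (¬S ∧ ¬¬P) ∨ (¬¬S ∧ ¬P)   (double negation)
⇔ ((Q ∨ P) ∧ (¬P ∨ ¬Q)) ∨ Q ∨ (¬S ∧ P) ∨ (¬¬S ∧ ¬P)   (double negation)
⇔ ((Q ∨ P) ∧ (¬P ∨ ¬Q)) ∨ Q ∨ (¬S ∧ P) ∨ (S ∧ ¬P)   (double negation)
⇔ (Q ∧ ¬P) ∨ (Q ∧ ¬Q) ∨ (P ∧ ¬P) ∨ (P ∧ ¬Q) ∨ Q ∨ (¬S ∧ P) ∨ (S ∧ ¬P)   (distribute ∧ over ∨)
⇔ (P ∧ ¬Q) ∨ Q ∨ (¬S ∧ P) ∨ (S ∧ ¬P)   (simplify)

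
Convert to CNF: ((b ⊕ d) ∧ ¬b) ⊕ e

(b ∨ d ∨ e) ∧ (¬b ∨ e) ∧ (¬d ∨ b ∨ ¬e)

((b ⊕ d) ∧ ¬b) ⊕ e
⇔ (((b ⊕ d) ∧ ¬b) ∨ e) ∧ ¬((b ⊕ d) ∧ ¬b ∧ e)   (expand ⊕)
⇔ (((b ∨ d) ∧ ¬(b ∧ d) ∧ ¬b) ∨ e) ∧ ¬((b ⊕ d) ∧ ¬b ∧ e)   (expand ⊕)
⇔ (((b ∨ d) ∧ ¬(b ∧ d) ∧ ¬b) ∨ e) ∧ ¬((b ∨ d) ∧ ¬(b ∧ d) ∧ ¬b ∧ e)   (expand ⊕)
⇔ (((b ∨ d) ∧ (¬b ∨ ¬d) ∧ ¬b) ∨ e) ∧ ¬((b ∨ d) ∧ ¬(b ∧ d) ∧ ¬b ∧ e)   (De Morgan)
⇔ (((b ∨ d) ∧ (¬b ∨ ¬d) ∧ ¬b) ∨ e) ∧ (¬(b ∨ d) ∨ ¬¬(b ∧ d) ∨ ¬¬b ∨ ¬e)   (De Morgan)
⇔ (((b ∨ d) ∧ (¬b ∨ ¬d) ∧ ¬b) ∨ e) ∧ ((¬b ∧ ¬d) ∨ ¬¬(b ∧ d) ∨ ¬¬b ∨ ¬e)   (De Morgan)
⇔ (((b ∨ d) ∧ (¬b ∨ ¬d) ∧ ¬b) ∨ e) ∧ ((¬b ∧ ¬d) ∨ (b ∧ d) ∨ ¬¬b ∨ ¬e)   (double negation)
⇔ (((b ∨ d) ∧ (¬b ∨ ¬d) ∧ ¬b) ∨ e) ∧ ((¬b ∧ ¬d) ∨ (b ∧ d) ∨ b ∨ ¬e)   (double negation)
⇔ (b ∨ d ∨ e) ∧ (¬b ∨ ¬d ∨ e) ∧ (¬b ∨ e) ∧ (¬b ∨ b ∨ b ∨ ¬e) ∧ (¬b ∨ d ∨ b ∨ ¬e) ∧ (¬d ∨ b ∨ b ∨ ¬e) ∧ (¬d ∨ d ∨ b ∨ ¬e)   (distribute ∨ over ∧)
⇔ (b ∨ d ∨ e) ∧ (¬b ∨ e) ∧ (¬d ∨ b ∨ ¬e)   (simplify)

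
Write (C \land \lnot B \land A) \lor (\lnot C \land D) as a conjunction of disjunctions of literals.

(C \lor D) \land (\lnot B \lor \lnot C) \land (\lnot B \lor D) \land (A \lor \lnot C) \land (A \lor D)

(C \land \lnot B \land A) \lor (\lnot C \land D)
= (C \lor \lnot C) \land (C \lor D) \land (\lnot B \lor \lnot C) \land (\lnot B \lor D) \land (A \lor \lnot C) \land (A \lor D)   [distribute \lor over \land]
= (C \lor D) \land (\lnot B \lor \lnot C) \land (\lnot B \lor D) \land (A \lor \lnot C) \land (A \lor D)   [simplify]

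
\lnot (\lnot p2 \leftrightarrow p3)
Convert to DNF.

\lnot (\lnot p2 \leftrightarrow p3)
≡ \lnot ((\lnot p2 \to p3) \land (p3 \to \lnot p2))
≡ \lnot ((\lnot \lnot p2 \lor p3) \land (p3 \to \lnot p2))
≡ \lnot ((\lnot \lnot p2 \lor p3) \land (\lnot p3 \lor \lnot p2))
≡ \lnot (\lnot \lnot p2 \lor p3) \lor \lnot (\lnot p3 \lor \lnot p2)
≡ (\lnot \lnot \lnot p2 \land \lnot p3) \lor \lnot (\lnot p3 \lor \lnot p2)
≡ (\lnot p2 \land \lnot p3) \lor \lnot (\lnot p3 \lor \lnot p2)
≡ (\lnot p2 \land \lnot p3) \lor (\lnot \lnot p3 \land \lnot \lnot p2)
≡ (\lnot p2 \land \lnot p3) \lor (p3 \land \lnot \lnot p2)
≡ (\lnot p2 \land \lnot p3) \lor (p3 \land p2)

(\lnot p2 \land \lnot p3) \lor (p3 \land p2)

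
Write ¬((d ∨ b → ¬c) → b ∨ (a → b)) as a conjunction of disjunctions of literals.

¬((d ∨ b → ¬c) → b ∨ (a → b))
≡ ¬(¬(d ∨ b → ¬c) ∨ b ∨ (a → b))   (eliminate →)
≡ ¬(¬(¬(d ∨ b) ∨ ¬c) ∨ b ∨ (a → b))   (eliminate →)
≡ ¬(¬(¬(d ∨ b) ∨ ¬c) ∨ b ∨ ¬a ∨ b)   (eliminate →)
≡ ¬¬(¬(d ∨ b) ∨ ¬c) ∧ ¬b ∧ ¬¬a ∧ ¬b   (De Morgan)
≡ (¬(d ∨ b) ∨ ¬c) ∧ ¬b ∧ ¬¬a ∧ ¬b   (double negation)
≡ (¬d ∧ ¬b ∨ ¬c) ∧ ¬b ∧ ¬¬a ∧ ¬b   (De Morgan)
≡ (¬d ∧ ¬b ∨ ¬c) ∧ ¬b ∧ a ∧ ¬b   (double negation)
≡ (¬d ∨ ¬c) ∧ (¬b ∨ ¬c) ∧ ¬b ∧ a ∧ ¬b   (distribute ∨ over ∧)
≡ (¬d ∨ ¬c) ∧ ¬b ∧ a   (simplify)

(¬d ∨ ¬c) ∧ ¬b ∧ a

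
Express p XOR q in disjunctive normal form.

p XOR q
= (p AND NOT q) OR (NOT p AND q)   [expand XOR]

(p AND NOT q) OR (NOT p AND q)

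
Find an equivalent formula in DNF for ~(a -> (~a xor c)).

~(a -> (~a xor c))
≡ ~(~a | (~a xor c))   [eliminate ->]
≡ ~(~a | (~a & ~c) | (~~a & c))   [expand xor]
≡ ~~a & ~(~a & ~c) & ~(~~a & c)   [De Morgan]
≡ a & ~(~a & ~c) & ~(~~a & c)   [double negation]
≡ a & (~~a | ~~c) & ~(~~a & c)   [De Morgan]
≡ a & (a | ~~c) & ~(~~a & c)   [double negation]
≡ a & (a | c) & ~(~~a & c)   [double negation]
≡ a & (a | c) & (~~~a | ~c)   [De Morgan]
≡ a & (a | c) & (~a | ~c)   [double negation]
≡ (a & a & ~a) | (a & a & ~c) | (a & c & ~a) | (a & c & ~c)   [distribute & over |]
≡ a & ~c   [simplify]

a & ~c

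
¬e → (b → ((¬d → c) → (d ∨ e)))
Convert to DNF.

e ∨ ¬b ∨ (¬d ∧ ¬c) ∨ d

¬e → (b → ((¬d → c) → (d ∨ e)))
≡ ¬¬e ∨ (b → ((¬d → c) → (d ∨ e)))   [eliminate →]
≡ ¬¬e ∨ ¬b ∨ ((¬d → c) → (d ∨ e))   [eliminate →]
≡ ¬¬e ∨ ¬b ∨ ¬(¬d → c) ∨ d ∨ e   [eliminate →]
≡ ¬¬e ∨ ¬b ∨ ¬(¬¬d ∨ c) ∨ d ∨ e   [eliminate →]
≡ e ∨ ¬b ∨ ¬(¬¬d ∨ c) ∨ d ∨ e   [double negation]
≡ e ∨ ¬b ∨ (¬¬¬d ∧ ¬c) ∨ d ∨ e   [De Morgan]
≡ e ∨ ¬b ∨ (¬d ∧ ¬c) ∨ d ∨ e   [double negation]
≡ e ∨ ¬b ∨ (¬d ∧ ¬c) ∨ d   [simplify]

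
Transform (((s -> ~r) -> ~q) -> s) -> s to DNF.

(~q & ~s) | s

(((s -> ~r) -> ~q) -> s) -> s
= ~(((s -> ~r) -> ~q) -> s) | s   [eliminate ->]
= ~(~((s -> ~r) -> ~q) | s) | s   [eliminate ->]
= ~(~(~(s -> ~r) | ~q) | s) | s   [eliminate ->]
= ~(~(~(~s | ~r) | ~q) | s) | s   [eliminate ->]
= (~~(~(~s | ~r) | ~q) & ~s) | s   [De Morgan]
= ((~(~s | ~r) | ~q) & ~s) | s   [double negation]
= (((~~s & ~~r) | ~q) & ~s) | s   [De Morgan]
= (((s & ~~r) | ~q) & ~s) | s   [double negation]
= (((s & r) | ~q) & ~s) | s   [double negation]
= (s & r & ~s) | (~q & ~s) | s   [distribute & over |]
= (~q & ~s) | s   [simplify]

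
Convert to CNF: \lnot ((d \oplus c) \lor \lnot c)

\lnot ((d \oplus c) \lor \lnot c)
≡ \lnot (((d \lor c) \land \lnot (d \land c)) \lor \lnot c)   (expand \oplus)
≡ \lnot ((d \lor c) \land \lnot (d \land c)) \land \lnot \lnot c   (De Morgan)
≡ (\lnot (d \lor c) \lor \lnot \lnot (d \land c)) \land \lnot \lnot c   (De Morgan)
≡ ((\lnot d \land \lnot c) \lor \lnot \lnot (d \land c)) \land \lnot \lnot c   (De Morgan)
≡ ((\lnot d \land \lnot c) \lor (d \land c)) \land \lnot \lnot c   (double negation)
≡ ((\lnot d \land \lnot c) \lor (d \land c)) \land c   (double negation)
≡ (\lnot d \lor d) \land (\lnot d \lor c) \land (\lnot c \lor d) \land (\lnot c \lor c) \land c   (distribute \lor over \land)
≡ (\lnot c \lor d) \land c   (simplify)

(\lnot c \lor d) \land c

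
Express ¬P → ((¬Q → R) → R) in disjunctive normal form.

¬P → ((¬Q → R) → R)
≡ ¬¬P ∨ ((¬Q → R) → R)
≡ ¬¬P ∨ ¬(¬Q → R) ∨ R
≡ ¬¬P ∨ ¬(¬¬Q ∨ R) ∨ R
≡ P ∨ ¬(¬¬Q ∨ R) ∨ R
≡ P ∨ (¬¬¬Q ∧ ¬R) ∨ R
≡ P ∨ (¬Q ∧ ¬R) ∨ R

P ∨ (¬Q ∧ ¬R) ∨ R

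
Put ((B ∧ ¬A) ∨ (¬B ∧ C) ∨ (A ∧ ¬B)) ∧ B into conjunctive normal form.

((B ∧ ¬A) ∨ (¬B ∧ C) ∨ (A ∧ ¬B)) ∧ B
≡ (B ∨ ¬B ∨ A) ∧ (B ∨ ¬B ∨ ¬B) ∧ (B ∨ C ∨ A) ∧ (B ∨ C ∨ ¬B) ∧ (¬A ∨ ¬B ∨ A) ∧ (¬A ∨ ¬B ∨ ¬B) ∧ (¬A ∨ C ∨ A) ∧ (¬A ∨ C ∨ ¬B) ∧ B   — distribute ∨ over ∧
≡ (¬A ∨ ¬B) ∧ B   — simplify

(¬A ∨ ¬B) ∧ B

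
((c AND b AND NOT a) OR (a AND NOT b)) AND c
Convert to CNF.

((c AND b AND NOT a) OR (a AND NOT b)) AND c
⇔ (c OR a) AND (c OR NOT b) AND (b OR a) AND (b OR NOT b) AND (NOT a OR a) AND (NOT a OR NOT b) AND c   (distribute OR over AND)
⇔ (b OR a) AND (NOT a OR NOT b) AND c   (simplify)

(b OR a) AND (NOT a OR NOT b) AND c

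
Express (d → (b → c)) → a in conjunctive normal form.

(d → (b → c)) → a
≡ ¬(d → (b → c)) ∨ a   — eliminate →
≡ ¬(¬d ∨ (b → c)) ∨ a   — eliminate →
≡ ¬(¬d ∨ ¬b ∨ c) ∨ a   — eliminate →
≡ (¬¬d ∧ ¬¬b ∧ ¬c) ∨ a   — De Morgan
≡ (d ∧ ¬¬b ∧ ¬c) ∨ a   — double negation
≡ (d ∧ b ∧ ¬c) ∨ a   — double negation
≡ (d ∨ a) ∧ (b ∨ a) ∧ (¬c ∨ a)   — distribute ∨ over ∧

(d ∨ a) ∧ (b ∨ a) ∧ (¬c ∨ a)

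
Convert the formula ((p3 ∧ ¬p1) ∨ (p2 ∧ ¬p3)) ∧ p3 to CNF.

((p3 ∧ ¬p1) ∨ (p2 ∧ ¬p3)) ∧ p3
≡ (p3 ∨ p2) ∧ (p3 ∨ ¬p3) ∧ (¬p1 ∨ p2) ∧ (¬p1 ∨ ¬p3) ∧ p3
≡ (¬p1 ∨ p2) ∧ (¬p1 ∨ ¬p3) ∧ p3

(¬p1 ∨ p2) ∧ (¬p1 ∨ ¬p3) ∧ p3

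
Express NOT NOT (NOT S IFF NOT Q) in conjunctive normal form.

(S OR NOT Q) AND (Q OR NOT S)

NOT NOT (NOT S IFF NOT Q)
≡ NOT NOT ((NOT S IMPLIES NOT Q) AND (NOT Q IMPLIES NOT S))   (eliminate IFF)
≡ NOT NOT ((NOT NOT S OR NOT Q) AND (NOT Q IMPLIES NOT S))   (eliminate IMPLIES)
≡ NOT NOT ((NOT NOT S OR NOT Q) AND (NOT NOT Q OR NOT S))   (eliminate IMPLIES)
≡ (NOT NOT S OR NOT Q) AND (NOT NOT Q OR NOT S)   (double negation)
≡ (S OR NOT Q) AND (NOT NOT Q OR NOT S)   (double negation)
≡ (S OR NOT Q) AND (Q OR NOT S)   (double negation)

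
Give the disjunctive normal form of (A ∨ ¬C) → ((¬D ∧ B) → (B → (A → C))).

D ∨ ¬B ∨ ¬A ∨ C

(A ∨ ¬C) → ((¬D ∧ B) → (B → (A → C)))
≡ ¬(A ∨ ¬C) ∨ ((¬D ∧ B) → (B → (A → C)))   (eliminate →)
≡ ¬(A ∨ ¬C) ∨ ¬(¬D ∧ B) ∨ (B → (A → C))   (eliminate →)
≡ ¬(A ∨ ¬C) ∨ ¬(¬D ∧ B) ∨ ¬B ∨ (A → C)   (eliminate →)
≡ ¬(A ∨ ¬C) ∨ ¬(¬D ∧ B) ∨ ¬B ∨ ¬A ∨ C   (eliminate →)
≡ (¬A ∧ ¬¬C) ∨ ¬(¬D ∧ B) ∨ ¬B ∨ ¬A ∨ C   (De Morgan)
≡ (¬A ∧ C) ∨ ¬(¬D ∧ B) ∨ ¬B ∨ ¬A ∨ C   (double negation)
≡ (¬A ∧ C) ∨ ¬¬D ∨ ¬B ∨ ¬B ∨ ¬A ∨ C   (De Morgan)
≡ (¬A ∧ C) ∨ D ∨ ¬B ∨ ¬B ∨ ¬A ∨ C   (double negation)
≡ D ∨ ¬B ∨ ¬A ∨ C   (simplify)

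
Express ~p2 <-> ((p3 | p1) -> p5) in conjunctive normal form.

(p2 | ~p3 | p5) & (p2 | ~p1 | p5) & (p3 | p1 | ~p2) & (~p5 | ~p2)

~p2 <-> ((p3 | p1) -> p5)
= (~p2 -> ((p3 | p1) -> p5)) & (((p3 | p1) -> p5) -> ~p2)   (eliminate <->)
= (~~p2 | ((p3 | p1) -> p5)) & (((p3 | p1) -> p5) -> ~p2)   (eliminate ->)
= (~~p2 | ~(p3 | p1) | p5) & (((p3 | p1) -> p5) -> ~p2)   (eliminate ->)
= (~~p2 | ~(p3 | p1) | p5) & (~((p3 | p1) -> p5) | ~p2)   (eliminate ->)
= (~~p2 | ~(p3 | p1) | p5) & (~(~(p3 | p1) | p5) | ~p2)   (eliminate ->)
= (p2 | ~(p3 | p1) | p5) & (~(~(p3 | p1) | p5) | ~p2)   (double negation)
= (p2 | (~p3 & ~p1) | p5) & (~(~(p3 | p1) | p5) | ~p2)   (De Morgan)
= (p2 | (~p3 & ~p1) | p5) & ((~~(p3 | p1) & ~p5) | ~p2)   (De Morgan)
= (p2 | (~p3 & ~p1) | p5) & (((p3 | p1) & ~p5) | ~p2)   (double negation)
= (p2 | ~p3 | p5) & (p2 | ~p1 | p5) & (p3 | p1 | ~p2) & (~p5 | ~p2)   (distribute | over &)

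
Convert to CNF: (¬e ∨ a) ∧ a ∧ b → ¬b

(¬e ∨ a) ∧ a ∧ b → ¬b
⇔ ¬((¬e ∨ a) ∧ a ∧ b) ∨ ¬b   — eliminate →
⇔ ¬(¬e ∨ a) ∨ ¬a ∨ ¬b ∨ ¬b   — De Morgan
⇔ ¬¬e ∧ ¬a ∨ ¬a ∨ ¬b ∨ ¬b   — De Morgan
⇔ e ∧ ¬a ∨ ¬a ∨ ¬b ∨ ¬b   — double negation
⇔ (e ∨ ¬a ∨ ¬b ∨ ¬b) ∧ (¬a ∨ ¬a ∨ ¬b ∨ ¬b)   — distribute ∨ over ∧
⇔ ¬a ∨ ¬b   — simplify

¬a ∨ ¬b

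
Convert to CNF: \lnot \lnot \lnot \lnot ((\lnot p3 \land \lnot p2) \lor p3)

\lnot p2 \lor p3

\lnot \lnot \lnot \lnot ((\lnot p3 \land \lnot p2) \lor p3)
≡ \lnot \lnot ((\lnot p3 \land \lnot p2) \lor p3)   — double negation
≡ (\lnot p3 \land \lnot p2) \lor p3   — double negation
≡ (\lnot p3 \lor p3) \land (\lnot p2 \lor p3)   — distribute \lor over \land
≡ \lnot p2 \lor p3   — simplify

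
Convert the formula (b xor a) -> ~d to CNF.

(~b | a | ~d) & (~a | b | ~d)

(b xor a) -> ~d
= ~(b xor a) | ~d   [eliminate ->]
= ~((b | a) & ~(b & a)) | ~d   [expand xor]
= ~(b | a) | ~~(b & a) | ~d   [De Morgan]
= (~b & ~a) | ~~(b & a) | ~d   [De Morgan]
= (~b & ~a) | (b & a) | ~d   [double negation]
= (~b | b | ~d) & (~b | a | ~d) & (~a | b | ~d) & (~a | a | ~d)   [distribute | over &]
= (~b | a | ~d) & (~a | b | ~d)   [simplify]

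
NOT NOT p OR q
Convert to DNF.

NOT NOT p OR q
≡ p OR q   — double negation

p OR q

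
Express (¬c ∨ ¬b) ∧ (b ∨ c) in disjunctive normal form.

(¬c ∨ ¬b) ∧ (b ∨ c)
= (¬c ∧ b) ∨ (¬c ∧ c) ∨ (¬b ∧ b) ∨ (¬b ∧ c)   [distribute ∧ over ∨]
= (¬c ∧ b) ∨ (¬b ∧ c)   [simplify]

(¬c ∧ b) ∨ (¬b ∧ c)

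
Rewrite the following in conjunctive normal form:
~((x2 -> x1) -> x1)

(~x2 | x1) & ~x1

~((x2 -> x1) -> x1)
= ~(~(x2 -> x1) | x1)
= ~(~(~x2 | x1) | x1)
= ~~(~x2 | x1) & ~x1
= (~x2 | x1) & ~x1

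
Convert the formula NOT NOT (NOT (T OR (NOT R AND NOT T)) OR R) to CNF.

NOT NOT (NOT (T OR (NOT R AND NOT T)) OR R)
= NOT (T OR (NOT R AND NOT T)) OR R   (double negation)
= (NOT T AND NOT (NOT R AND NOT T)) OR R   (De Morgan)
= (NOT T AND (NOT NOT R OR NOT NOT T)) OR R   (De Morgan)
= (NOT T AND (R OR NOT NOT T)) OR R   (double negation)
= (NOT T AND (R OR T)) OR R   (double negation)
= (NOT T OR R) AND (R OR T OR R)   (distribute OR over AND)
= (NOT T OR R) AND (R OR T)   (simplify)

(NOT T OR R) AND (R OR T)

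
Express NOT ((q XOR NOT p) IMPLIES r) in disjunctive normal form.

(q AND p AND NOT r) OR (NOT q AND NOT p AND NOT r)

NOT ((q XOR NOT p) IMPLIES r)
⇔ NOT (NOT (q XOR NOT p) OR r)   — eliminate IMPLIES
⇔ NOT (NOT ((q AND NOT NOT p) OR (NOT q AND NOT p)) OR r)   — expand XOR
⇔ NOT NOT ((q AND NOT NOT p) OR (NOT q AND NOT p)) AND NOT r   — De Morgan
⇔ ((q AND NOT NOT p) OR (NOT q AND NOT p)) AND NOT r   — double negation
⇔ ((q AND p) OR (NOT q AND NOT p)) AND NOT r   — double negation
⇔ (q AND p AND NOT r) OR (NOT q AND NOT p AND NOT r)   — distribute AND over OR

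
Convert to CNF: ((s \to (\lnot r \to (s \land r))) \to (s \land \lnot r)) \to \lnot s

\lnot s \lor r

((s \to (\lnot r \to (s \land r))) \to (s \land \lnot r)) \to \lnot s
≡ \lnot ((s \to (\lnot r \to (s \land r))) \to (s \land \lnot r)) \lor \lnot s   [eliminate \to]
≡ \lnot (\lnot (s \to (\lnot r \to (s \land r))) \lor (s \land \lnot r)) \lor \lnot s   [eliminate \to]
≡ \lnot (\lnot (\lnot s \lor (\lnot r \to (s \land r))) \lor (s \land \lnot r)) \lor \lnot s   [eliminate \to]
≡ \lnot (\lnot (\lnot s \lor \lnot \lnot r \lor (s \land r)) \lor (s \land \lnot r)) \lor \lnot s   [eliminate \to]
≡ (\lnot \lnot (\lnot s \lor \lnot \lnot r \lor (s \land r)) \land \lnot (s \land \lnot r)) \lor \lnot s   [De Morgan]
≡ ((\lnot s \lor \lnot \lnot r \lor (s \land r)) \land \lnot (s \land \lnot r)) \lor \lnot s   [double negation]
≡ ((\lnot s \lor r \lor (s \land r)) \land \lnot (s \land \lnot r)) \lor \lnot s   [double negation]
≡ ((\lnot s \lor r \lor (s \land r)) \land (\lnot s \lor \lnot \lnot r)) \lor \lnot s   [De Morgan]
≡ ((\lnot s \lor r \lor (s \land r)) \land (\lnot s \lor r)) \lor \lnot s   [double negation]
≡ (\lnot s \lor r \lor s \lor \lnot s) \land (\lnot s \lor r \lor r \lor \lnot s) \land (\lnot s \lor r \lor \lnot s)   [distribute \lor over \land]
≡ \lnot s \lor r   [simplify]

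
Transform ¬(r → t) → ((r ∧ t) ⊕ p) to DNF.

¬(r → t) → ((r ∧ t) ⊕ p)
⇔ ¬¬(r → t) ∨ ((r ∧ t) ⊕ p)   [eliminate →]
⇔ ¬¬(¬r ∨ t) ∨ ((r ∧ t) ⊕ p)   [eliminate →]
⇔ ¬¬(¬r ∨ t) ∨ (r ∧ t ∧ ¬p) ∨ (¬(r ∧ t) ∧ p)   [expand ⊕]
⇔ ¬r ∨ t ∨ (r ∧ t ∧ ¬p) ∨ (¬(r ∧ t) ∧ p)   [double negation]
⇔ ¬r ∨ t ∨ (r ∧ t ∧ ¬p) ∨ ((¬r ∨ ¬t) ∧ p)   [De Morgan]
⇔ ¬r ∨ t ∨ (r ∧ t ∧ ¬p) ∨ (¬r ∧ p) ∨ (¬t ∧ p)   [distribute ∧ over ∨]
⇔ ¬r ∨ t ∨ (¬t ∧ p)   [simplify]

¬r ∨ t ∨ (¬t ∧ p)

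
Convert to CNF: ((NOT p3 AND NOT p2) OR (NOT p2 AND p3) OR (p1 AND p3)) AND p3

(NOT p2 OR p1) AND p3

((NOT p3 AND NOT p2) OR (NOT p2 AND p3) OR (p1 AND p3)) AND p3
≡ (NOT p3 OR NOT p2 OR p1) AND (NOT p3 OR NOT p2 OR p3) AND (NOT p3 OR p3 OR p1) AND (NOT p3 OR p3 OR p3) AND (NOT p2 OR NOT p2 OR p1) AND (NOT p2 OR NOT p2 OR p3) AND (NOT p2 OR p3 OR p1) AND (NOT p2 OR p3 OR p3) AND p3
≡ (NOT p2 OR p1) AND p3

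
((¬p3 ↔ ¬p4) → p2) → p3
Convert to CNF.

(p3 ∨ ¬p4) ∧ (¬p2 ∨ p3)

((¬p3 ↔ ¬p4) → p2) → p3
= ¬((¬p3 ↔ ¬p4) → p2) ∨ p3   [eliminate →]
= ¬(¬(¬p3 ↔ ¬p4) ∨ p2) ∨ p3   [eliminate →]
= ¬(¬((¬p3 → ¬p4) ∧ (¬p4 → ¬p3)) ∨ p2) ∨ p3   [eliminate ↔]
= ¬(¬((¬¬p3 ∨ ¬p4) ∧ (¬p4 → ¬p3)) ∨ p2) ∨ p3   [eliminate →]
= ¬(¬((¬¬p3 ∨ ¬p4) ∧ (¬¬p4 ∨ ¬p3)) ∨ p2) ∨ p3   [eliminate →]
= (¬¬((¬¬p3 ∨ ¬p4) ∧ (¬¬p4 ∨ ¬p3)) ∧ ¬p2) ∨ p3   [De Morgan]
= ((¬¬p3 ∨ ¬p4) ∧ (¬¬p4 ∨ ¬p3) ∧ ¬p2) ∨ p3   [double negation]
= ((p3 ∨ ¬p4) ∧ (¬¬p4 ∨ ¬p3) ∧ ¬p2) ∨ p3   [double negation]
= ((p3 ∨ ¬p4) ∧ (p4 ∨ ¬p3) ∧ ¬p2) ∨ p3   [double negation]
= (p3 ∨ ¬p4 ∨ p3) ∧ (p4 ∨ ¬p3 ∨ p3) ∧ (¬p2 ∨ p3)   [distribute ∨ over ∧]
= (p3 ∨ ¬p4) ∧ (¬p2 ∨ p3)   [simplify]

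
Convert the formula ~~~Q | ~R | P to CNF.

~Q | ~R | P

~~~Q | ~R | P
≡ ~Q | ~R | P   (double negation)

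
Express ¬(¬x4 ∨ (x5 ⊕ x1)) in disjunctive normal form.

¬(¬x4 ∨ (x5 ⊕ x1))
⇔ ¬(¬x4 ∨ (x5 ∧ ¬x1) ∨ (¬x5 ∧ x1))   (expand ⊕)
⇔ ¬¬x4 ∧ ¬(x5 ∧ ¬x1) ∧ ¬(¬x5 ∧ x1)   (De Morgan)
⇔ x4 ∧ ¬(x5 ∧ ¬x1) ∧ ¬(¬x5 ∧ x1)   (double negation)
⇔ x4 ∧ (¬x5 ∨ ¬¬x1) ∧ ¬(¬x5 ∧ x1)   (De Morgan)
⇔ x4 ∧ (¬x5 ∨ x1) ∧ ¬(¬x5 ∧ x1)   (double negation)
⇔ x4 ∧ (¬x5 ∨ x1) ∧ (¬¬x5 ∨ ¬x1)   (De Morgan)
⇔ x4 ∧ (¬x5 ∨ x1) ∧ (x5 ∨ ¬x1)   (double negation)
⇔ (x4 ∧ ¬x5 ∧ x5) ∨ (x4 ∧ ¬x5 ∧ ¬x1) ∨ (x4 ∧ x1 ∧ x5) ∨ (x4 ∧ x1 ∧ ¬x1)   (distribute ∧ over ∨)
⇔ (x4 ∧ ¬x5 ∧ ¬x1) ∨ (x4 ∧ x1 ∧ x5)   (simplify)

(x4 ∧ ¬x5 ∧ ¬x1) ∨ (x4 ∧ x1 ∧ x5)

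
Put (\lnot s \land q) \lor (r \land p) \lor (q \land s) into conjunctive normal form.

(q \lor r) \land (q \lor p)

(\lnot s \land q) \lor (r \land p) \lor (q \land s)
= (\lnot s \lor r \lor q) \land (\lnot s \lor r \lor s) \land (\lnot s \lor p \lor q) \land (\lnot s \lor p \lor s) \land (q \lor r \lor q) \land (q \lor r \lor s) \land (q \lor p \lor q) \land (q \lor p \lor s)   [distribute \lor over \land]
= (q \lor r) \land (q \lor p)   [simplify]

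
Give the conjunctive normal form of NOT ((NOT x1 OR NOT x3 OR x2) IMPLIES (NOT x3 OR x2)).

NOT ((NOT x1 OR NOT x3 OR x2) IMPLIES (NOT x3 OR x2))
= NOT (NOT (NOT x1 OR NOT x3 OR x2) OR NOT x3 OR x2)   — eliminate IMPLIES
= NOT NOT (NOT x1 OR NOT x3 OR x2) AND NOT NOT x3 AND NOT x2   — De Morgan
= (NOT x1 OR NOT x3 OR x2) AND NOT NOT x3 AND NOT x2   — double negation
= (NOT x1 OR NOT x3 OR x2) AND x3 AND NOT x2   — double negation

(NOT x1 OR NOT x3 OR x2) AND x3 AND NOT x2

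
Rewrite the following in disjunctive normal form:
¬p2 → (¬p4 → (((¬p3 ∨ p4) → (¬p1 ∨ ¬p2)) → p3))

¬p2 → (¬p4 → (((¬p3 ∨ p4) → (¬p1 ∨ ¬p2)) → p3))
≡ ¬¬p2 ∨ (¬p4 → (((¬p3 ∨ p4) → (¬p1 ∨ ¬p2)) → p3))   [eliminate →]
≡ ¬¬p2 ∨ ¬¬p4 ∨ (((¬p3 ∨ p4) → (¬p1 ∨ ¬p2)) → p3)   [eliminate →]
≡ ¬¬p2 ∨ ¬¬p4 ∨ ¬((¬p3 ∨ p4) → (¬p1 ∨ ¬p2)) ∨ p3   [eliminate →]
≡ ¬¬p2 ∨ ¬¬p4 ∨ ¬(¬(¬p3 ∨ p4) ∨ ¬p1 ∨ ¬p2) ∨ p3   [eliminate →]
≡ p2 ∨ ¬¬p4 ∨ ¬(¬(¬p3 ∨ p4) ∨ ¬p1 ∨ ¬p2) ∨ p3   [double negation]
≡ p2 ∨ p4 ∨ ¬(¬(¬p3 ∨ p4) ∨ ¬p1 ∨ ¬p2) ∨ p3   [double negation]
≡ p2 ∨ p4 ∨ (¬¬(¬p3 ∨ p4) ∧ ¬¬p1 ∧ ¬¬p2) ∨ p3   [De Morgan]
≡ p2 ∨ p4 ∨ ((¬p3 ∨ p4) ∧ ¬¬p1 ∧ ¬¬p2) ∨ p3   [double negation]
≡ p2 ∨ p4 ∨ ((¬p3 ∨ p4) ∧ p1 ∧ ¬¬p2) ∨ p3   [double negation]
≡ p2 ∨ p4 ∨ ((¬p3 ∨ p4) ∧ p1 ∧ p2) ∨ p3   [double negation]
≡ p2 ∨ p4 ∨ (¬p3 ∧ p1 ∧ p2) ∨ (p4 ∧ p1 ∧ p2) ∨ p3   [distribute ∧ over ∨]
≡ p2 ∨ p4 ∨ p3   [simplify]

p2 ∨ p4 ∨ p3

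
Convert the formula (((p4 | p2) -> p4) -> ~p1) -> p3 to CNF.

(~p2 | p4 | p3) & (p1 | p3)

(((p4 | p2) -> p4) -> ~p1) -> p3
⇔ ~(((p4 | p2) -> p4) -> ~p1) | p3   — eliminate ->
⇔ ~(~((p4 | p2) -> p4) | ~p1) | p3   — eliminate ->
⇔ ~(~(~(p4 | p2) | p4) | ~p1) | p3   — eliminate ->
⇔ (~~(~(p4 | p2) | p4) & ~~p1) | p3   — De Morgan
⇔ ((~(p4 | p2) | p4) & ~~p1) | p3   — double negation
⇔ (((~p4 & ~p2) | p4) & ~~p1) | p3   — De Morgan
⇔ (((~p4 & ~p2) | p4) & p1) | p3   — double negation
⇔ (~p4 | p4 | p3) & (~p2 | p4 | p3) & (p1 | p3)   — distribute | over &
⇔ (~p2 | p4 | p3) & (p1 | p3)   — simplify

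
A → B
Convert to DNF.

A → B
≡ ¬A ∨ B   [eliminate →]

¬A ∨ B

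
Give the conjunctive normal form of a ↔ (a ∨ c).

a ↔ (a ∨ c)
= (a → (a ∨ c)) ∧ ((a ∨ c) → a)   [eliminate ↔]
= (¬a ∨ a ∨ c) ∧ ((a ∨ c) → a)   [eliminate →]
= (¬a ∨ a ∨ c) ∧ (¬(a ∨ c) ∨ a)   [eliminate →]
= (¬a ∨ a ∨ c) ∧ ((¬a ∧ ¬c) ∨ a)   [De Morgan]
= (¬a ∨ a ∨ c) ∧ (¬a ∨ a) ∧ (¬c ∨ a)   [distribute ∨ over ∧]
= ¬c ∨ a   [simplify]

¬c ∨ a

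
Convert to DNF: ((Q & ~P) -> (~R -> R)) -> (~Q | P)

((Q & ~P) -> (~R -> R)) -> (~Q | P)
= ~((Q & ~P) -> (~R -> R)) | ~Q | P   — eliminate ->
= ~(~(Q & ~P) | (~R -> R)) | ~Q | P   — eliminate ->
= ~(~(Q & ~P) | ~~R | R) | ~Q | P   — eliminate ->
= (~~(Q & ~P) & ~~~R & ~R) | ~Q | P   — De Morgan
= (Q & ~P & ~~~R & ~R) | ~Q | P   — double negation
= (Q & ~P & ~R & ~R) | ~Q | P   — double negation
= (Q & ~P & ~R) | ~Q | P   — simplify

(Q & ~P & ~R) | ~Q | P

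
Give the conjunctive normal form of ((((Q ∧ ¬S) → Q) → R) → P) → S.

(Q ∨ R ∨ S) ∧ (¬Q ∨ R ∨ S) ∧ (¬P ∨ S)

((((Q ∧ ¬S) → Q) → R) → P) → S
= ¬((((Q ∧ ¬S) → Q) → R) → P) ∨ S   [eliminate →]
= ¬(¬(((Q ∧ ¬S) → Q) → R) ∨ P) ∨ S   [eliminate →]
= ¬(¬(¬((Q ∧ ¬S) → Q) ∨ R) ∨ P) ∨ S   [eliminate →]
= ¬(¬(¬(¬(Q ∧ ¬S) ∨ Q) ∨ R) ∨ P) ∨ S   [eliminate →]
= (¬¬(¬(¬(Q ∧ ¬S) ∨ Q) ∨ R) ∧ ¬P) ∨ S   [De Morgan]
= ((¬(¬(Q ∧ ¬S) ∨ Q) ∨ R) ∧ ¬P) ∨ S   [double negation]
= (((¬¬(Q ∧ ¬S) ∧ ¬Q) ∨ R) ∧ ¬P) ∨ S   [De Morgan]
= (((Q ∧ ¬S ∧ ¬Q) ∨ R) ∧ ¬P) ∨ S   [double negation]
= (Q ∨ R ∨ S) ∧ (¬S ∨ R ∨ S) ∧ (¬Q ∨ R ∨ S) ∧ (¬P ∨ S)   [distribute ∨ over ∧]
= (Q ∨ R ∨ S) ∧ (¬Q ∨ R ∨ S) ∧ (¬P ∨ S)   [simplify]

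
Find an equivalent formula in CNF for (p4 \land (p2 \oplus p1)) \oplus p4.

p4 \land (\lnot p4 \lor \lnot p2 \lor p1) \land (\lnot p4 \lor \lnot p1 \lor p2)

(p4 \land (p2 \oplus p1)) \oplus p4
≡ ((p4 \land (p2 \oplus p1)) \lor p4) \land \lnot (p4 \land (p2 \oplus p1) \land p4)
≡ ((p4 \land (p2 \lor p1) \land \lnot (p2 \land p1)) \lor p4) \land \lnot (p4 \land (p2 \oplus p1) \land p4)
≡ ((p4 \land (p2 \lor p1) \land \lnot (p2 \land p1)) \lor p4) \land \lnot (p4 \land (p2 \lor p1) \land \lnot (p2 \land p1) \land p4)
≡ ((p4 \land (p2 \lor p1) \land (\lnot p2 \lor \lnot p1)) \lor p4) \land \lnot (p4 \land (p2 \lor p1) \land \lnot (p2 \land p1) \land p4)
≡ ((p4 \land (p2 \lor p1) \land (\lnot p2 \lor \lnot p1)) \lor p4) \land (\lnot p4 \lor \lnot (p2 \lor p1) \lor \lnot \lnot (p2 \land p1) \lor \lnot p4)
≡ ((p4 \land (p2 \lor p1) \land (\lnot p2 \lor \lnot p1)) \lor p4) \land (\lnot p4 \lor (\lnot p2 \land \lnot p1) \lor \lnot \lnot (p2 \land p1) \lor \lnot p4)
≡ ((p4 \land (p2 \lor p1) \land (\lnot p2 \lor \lnot p1)) \lor p4) \land (\lnot p4 \lor (\lnot p2 \land \lnot p1) \lor (p2 \land p1) \lor \lnot p4)
≡ (p4 \lor p4) \land (p2 \lor p1 \lor p4) \land (\lnot p2 \lor \lnot p1 \lor p4) \land (\lnot p4 \lor \lnot p2 \lor p2 \lor \lnot p4) \land (\lnot p4 \lor \lnot p2 \lor p1 \lor \lnot p4) \land (\lnot p4 \lor \lnot p1 \lor p2 \lor \lnot p4) \land (\lnot p4 \lor \lnot p1 \lor p1 \lor \lnot p4)
≡ p4 \land (\lnot p4 \lor \lnot p2 \lor p1) \land (\lnot p4 \lor \lnot p1 \lor p2)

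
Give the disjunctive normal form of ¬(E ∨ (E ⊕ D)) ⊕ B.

¬(E ∨ (E ⊕ D)) ⊕ B
≡ (¬(E ∨ (E ⊕ D)) ∧ ¬B) ∨ (¬¬(E ∨ (E ⊕ D)) ∧ B)
≡ (¬(E ∨ (E ∧ ¬D) ∨ (¬E ∧ D)) ∧ ¬B) ∨ (¬¬(E ∨ (E ⊕ D)) ∧ B)
≡ (¬(E ∨ (E ∧ ¬D) ∨ (¬E ∧ D)) ∧ ¬B) ∨ (¬¬(E ∨ (E ∧ ¬D) ∨ (¬E ∧ D)) ∧ B)
≡ (¬E ∧ ¬(E ∧ ¬D) ∧ ¬(¬E ∧ D) ∧ ¬B) ∨ (¬¬(E ∨ (E ∧ ¬D) ∨ (¬E ∧ D)) ∧ B)
≡ (¬E ∧ (¬E ∨ ¬¬D) ∧ ¬(¬E ∧ D) ∧ ¬B) ∨ (¬¬(E ∨ (E ∧ ¬D) ∨ (¬E ∧ D)) ∧ B)
≡ (¬E ∧ (¬E ∨ D) ∧ ¬(¬E ∧ D) ∧ ¬B) ∨ (¬¬(E ∨ (E ∧ ¬D) ∨ (¬E ∧ D)) ∧ B)
≡ (¬E ∧ (¬E ∨ D) ∧ (¬¬E ∨ ¬D) ∧ ¬B) ∨ (¬¬(E ∨ (E ∧ ¬D) ∨ (¬E ∧ D)) ∧ B)
≡ (¬E ∧ (¬E ∨ D) ∧ (E ∨ ¬D) ∧ ¬B) ∨ (¬¬(E ∨ (E ∧ ¬D) ∨ (¬E ∧ D)) ∧ B)
≡ (¬E ∧ (¬E ∨ D) ∧ (E ∨ ¬D) ∧ ¬B) ∨ ((E ∨ (E ∧ ¬D) ∨ (¬E ∧ D)) ∧ B)
≡ (¬E ∧ ¬E ∧ E ∧ ¬B) ∨ (¬E ∧ ¬E ∧ ¬D ∧ ¬B) ∨ (¬E ∧ D ∧ E ∧ ¬B) ∨ (¬E ∧ D ∧ ¬D ∧ ¬B) ∨ (E ∧ B) ∨ (E ∧ ¬D ∧ B) ∨ (¬E ∧ D ∧ B)
≡ (¬E ∧ ¬D ∧ ¬B) ∨ (E ∧ B) ∨ (¬E ∧ D ∧ B)

(¬E ∧ ¬D ∧ ¬B) ∨ (E ∧ B) ∨ (¬E ∧ D ∧ B)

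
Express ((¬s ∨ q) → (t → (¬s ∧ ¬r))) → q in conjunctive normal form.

(¬s ∨ q) ∧ (t ∨ q) ∧ (s ∨ r ∨ q)

((¬s ∨ q) → (t → (¬s ∧ ¬r))) → q
≡ ¬((¬s ∨ q) → (t → (¬s ∧ ¬r))) ∨ q   (eliminate →)
≡ ¬(¬(¬s ∨ q) ∨ (t → (¬s ∧ ¬r))) ∨ q   (eliminate →)
≡ ¬(¬(¬s ∨ q) ∨ ¬t ∨ (¬s ∧ ¬r)) ∨ q   (eliminate →)
≡ (¬¬(¬s ∨ q) ∧ ¬¬t ∧ ¬(¬s ∧ ¬r)) ∨ q   (De Morgan)
≡ ((¬s ∨ q) ∧ ¬¬t ∧ ¬(¬s ∧ ¬r)) ∨ q   (double negation)
≡ ((¬s ∨ q) ∧ t ∧ ¬(¬s ∧ ¬r)) ∨ q   (double negation)
≡ ((¬s ∨ q) ∧ t ∧ (¬¬s ∨ ¬¬r)) ∨ q   (De Morgan)
≡ ((¬s ∨ q) ∧ t ∧ (s ∨ ¬¬r)) ∨ q   (double negation)
≡ ((¬s ∨ q) ∧ t ∧ (s ∨ r)) ∨ q   (double negation)
≡ (¬s ∨ q ∨ q) ∧ (t ∨ q) ∧ (s ∨ r ∨ q)   (distribute ∨ over ∧)
≡ (¬s ∨ q) ∧ (t ∨ q) ∧ (s ∨ r ∨ q)   (simplify)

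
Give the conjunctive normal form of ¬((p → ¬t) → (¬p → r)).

¬p ∧ ¬r

¬((p → ¬t) → (¬p → r))
= ¬(¬(p → ¬t) ∨ (¬p → r))   [eliminate →]
= ¬(¬(¬p ∨ ¬t) ∨ (¬p → r))   [eliminate →]
= ¬(¬(¬p ∨ ¬t) ∨ ¬¬p ∨ r)   [eliminate →]
= ¬¬(¬p ∨ ¬t) ∧ ¬¬¬p ∧ ¬r   [De Morgan]
= (¬p ∨ ¬t) ∧ ¬¬¬p ∧ ¬r   [double negation]
= (¬p ∨ ¬t) ∧ ¬p ∧ ¬r   [double negation]
= ¬p ∧ ¬r   [simplify]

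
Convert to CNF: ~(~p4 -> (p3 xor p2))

~p4 & (~p3 | p2) & (~p2 | p3)

~(~p4 -> (p3 xor p2))
= ~(~~p4 | (p3 xor p2))   [eliminate ->]
= ~(~~p4 | ((p3 | p2) & ~(p3 & p2)))   [expand xor]
= ~~~p4 & ~((p3 | p2) & ~(p3 & p2))   [De Morgan]
= ~p4 & ~((p3 | p2) & ~(p3 & p2))   [double negation]
= ~p4 & (~(p3 | p2) | ~~(p3 & p2))   [De Morgan]
= ~p4 & ((~p3 & ~p2) | ~~(p3 & p2))   [De Morgan]
= ~p4 & ((~p3 & ~p2) | (p3 & p2))   [double negation]
= ~p4 & (~p3 | p3) & (~p3 | p2) & (~p2 | p3) & (~p2 | p2)   [distribute | over &]
= ~p4 & (~p3 | p2) & (~p2 | p3)   [simplify]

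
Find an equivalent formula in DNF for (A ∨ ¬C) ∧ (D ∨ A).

A ∨ (¬C ∧ D)

(A ∨ ¬C) ∧ (D ∨ A)
⇔ (A ∧ D) ∨ (A ∧ A) ∨ (¬C ∧ D) ∨ (¬C ∧ A)
⇔ A ∨ (¬C ∧ D)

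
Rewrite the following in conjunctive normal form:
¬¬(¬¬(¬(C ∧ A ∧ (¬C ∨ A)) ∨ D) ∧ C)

¬¬(¬¬(¬(C ∧ A ∧ (¬C ∨ A)) ∨ D) ∧ C)
≡ ¬¬(¬(C ∧ A ∧ (¬C ∨ A)) ∨ D) ∧ C   — double negation
≡ (¬(C ∧ A ∧ (¬C ∨ A)) ∨ D) ∧ C   — double negation
≡ (¬C ∨ ¬A ∨ ¬(¬C ∨ A) ∨ D) ∧ C   — De Morgan
≡ (¬C ∨ ¬A ∨ (¬¬C ∧ ¬A) ∨ D) ∧ C   — De Morgan
≡ (¬C ∨ ¬A ∨ (C ∧ ¬A) ∨ D) ∧ C   — double negation
≡ (¬C ∨ ¬A ∨ C ∨ D) ∧ (¬C ∨ ¬A ∨ ¬A ∨ D) ∧ C   — distribute ∨ over ∧
≡ (¬C ∨ ¬A ∨ D) ∧ C   — simplify

(¬C ∨ ¬A ∨ D) ∧ C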